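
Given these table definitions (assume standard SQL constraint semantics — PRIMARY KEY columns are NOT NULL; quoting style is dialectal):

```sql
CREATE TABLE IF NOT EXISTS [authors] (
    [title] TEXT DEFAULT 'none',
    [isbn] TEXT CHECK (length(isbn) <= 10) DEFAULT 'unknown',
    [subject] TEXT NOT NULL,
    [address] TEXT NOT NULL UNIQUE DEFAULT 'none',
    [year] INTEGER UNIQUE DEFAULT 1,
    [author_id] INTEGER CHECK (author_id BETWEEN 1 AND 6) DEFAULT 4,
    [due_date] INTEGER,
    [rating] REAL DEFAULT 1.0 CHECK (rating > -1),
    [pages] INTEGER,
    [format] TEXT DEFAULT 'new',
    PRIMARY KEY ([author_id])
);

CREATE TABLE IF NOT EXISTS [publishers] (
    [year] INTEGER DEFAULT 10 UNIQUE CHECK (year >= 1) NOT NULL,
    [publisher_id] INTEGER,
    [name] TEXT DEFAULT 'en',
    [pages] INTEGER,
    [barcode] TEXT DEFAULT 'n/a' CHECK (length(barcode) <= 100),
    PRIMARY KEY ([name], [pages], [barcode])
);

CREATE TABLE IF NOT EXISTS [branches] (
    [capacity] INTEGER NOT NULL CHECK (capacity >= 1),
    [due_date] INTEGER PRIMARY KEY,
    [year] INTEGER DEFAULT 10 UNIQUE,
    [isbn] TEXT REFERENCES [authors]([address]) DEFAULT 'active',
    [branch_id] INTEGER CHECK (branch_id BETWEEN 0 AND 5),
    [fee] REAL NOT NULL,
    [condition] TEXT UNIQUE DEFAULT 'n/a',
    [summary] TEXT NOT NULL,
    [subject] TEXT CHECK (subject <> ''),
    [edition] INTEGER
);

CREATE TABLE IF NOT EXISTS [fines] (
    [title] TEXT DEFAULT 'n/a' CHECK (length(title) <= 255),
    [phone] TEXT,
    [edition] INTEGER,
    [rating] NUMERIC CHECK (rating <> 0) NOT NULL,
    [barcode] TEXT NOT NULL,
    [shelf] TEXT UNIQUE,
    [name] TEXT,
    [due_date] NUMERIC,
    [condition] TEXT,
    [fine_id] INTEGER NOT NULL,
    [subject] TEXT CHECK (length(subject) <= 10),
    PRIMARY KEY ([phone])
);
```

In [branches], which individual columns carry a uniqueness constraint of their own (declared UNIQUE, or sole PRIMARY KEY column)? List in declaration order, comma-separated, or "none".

- capacity: no UNIQUE or single-column PK constraint.
- due_date: single-column PRIMARY KEY → unique.
- year: declared UNIQUE → unique.
- isbn: no UNIQUE or single-column PK constraint.
- branch_id: no UNIQUE or single-column PK constraint.
- fee: no UNIQUE or single-column PK constraint.
- condition: declared UNIQUE → unique.
- summary: no UNIQUE or single-column PK constraint.
- subject: no UNIQUE or single-column PK constraint.
- edition: no UNIQUE or single-column PK constraint.

due_date, year, condition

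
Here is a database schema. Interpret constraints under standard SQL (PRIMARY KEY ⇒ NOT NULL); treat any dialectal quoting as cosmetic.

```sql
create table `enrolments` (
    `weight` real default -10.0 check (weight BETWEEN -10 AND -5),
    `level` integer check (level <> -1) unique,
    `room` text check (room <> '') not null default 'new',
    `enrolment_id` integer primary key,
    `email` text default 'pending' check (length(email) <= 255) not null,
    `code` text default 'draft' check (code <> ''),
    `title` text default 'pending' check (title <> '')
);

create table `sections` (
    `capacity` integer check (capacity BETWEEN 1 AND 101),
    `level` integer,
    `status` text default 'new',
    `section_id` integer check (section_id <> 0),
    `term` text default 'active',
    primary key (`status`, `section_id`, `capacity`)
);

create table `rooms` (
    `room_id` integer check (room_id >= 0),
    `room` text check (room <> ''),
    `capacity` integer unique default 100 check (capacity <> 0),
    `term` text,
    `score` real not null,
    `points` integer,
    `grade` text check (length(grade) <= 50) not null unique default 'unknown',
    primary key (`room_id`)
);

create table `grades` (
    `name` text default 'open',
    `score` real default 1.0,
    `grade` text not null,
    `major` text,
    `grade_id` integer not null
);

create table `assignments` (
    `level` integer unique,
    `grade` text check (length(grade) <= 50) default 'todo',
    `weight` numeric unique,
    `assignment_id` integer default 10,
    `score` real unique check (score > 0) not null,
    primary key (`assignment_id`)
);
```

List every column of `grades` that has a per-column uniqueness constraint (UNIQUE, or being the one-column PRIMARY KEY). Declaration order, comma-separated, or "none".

- name: no UNIQUE or single-column PK constraint.
- score: no UNIQUE or single-column PK constraint.
- grade: no UNIQUE or single-column PK constraint.
- major: no UNIQUE or single-column PK constraint.
- grade_id: no UNIQUE or single-column PK constraint.

none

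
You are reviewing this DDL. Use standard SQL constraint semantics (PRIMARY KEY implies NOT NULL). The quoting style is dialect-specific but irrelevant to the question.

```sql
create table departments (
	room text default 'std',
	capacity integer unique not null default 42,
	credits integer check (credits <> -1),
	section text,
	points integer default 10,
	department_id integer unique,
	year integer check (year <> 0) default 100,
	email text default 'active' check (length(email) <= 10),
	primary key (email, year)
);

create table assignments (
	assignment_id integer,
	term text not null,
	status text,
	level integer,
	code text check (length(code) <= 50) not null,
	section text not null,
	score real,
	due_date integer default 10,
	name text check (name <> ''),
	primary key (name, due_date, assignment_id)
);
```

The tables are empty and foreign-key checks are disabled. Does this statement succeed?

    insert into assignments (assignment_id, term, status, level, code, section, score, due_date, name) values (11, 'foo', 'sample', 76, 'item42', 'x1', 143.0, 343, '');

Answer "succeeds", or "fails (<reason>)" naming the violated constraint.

The value '' for name violates CHECK (name <> '').

fails (CHECK on name)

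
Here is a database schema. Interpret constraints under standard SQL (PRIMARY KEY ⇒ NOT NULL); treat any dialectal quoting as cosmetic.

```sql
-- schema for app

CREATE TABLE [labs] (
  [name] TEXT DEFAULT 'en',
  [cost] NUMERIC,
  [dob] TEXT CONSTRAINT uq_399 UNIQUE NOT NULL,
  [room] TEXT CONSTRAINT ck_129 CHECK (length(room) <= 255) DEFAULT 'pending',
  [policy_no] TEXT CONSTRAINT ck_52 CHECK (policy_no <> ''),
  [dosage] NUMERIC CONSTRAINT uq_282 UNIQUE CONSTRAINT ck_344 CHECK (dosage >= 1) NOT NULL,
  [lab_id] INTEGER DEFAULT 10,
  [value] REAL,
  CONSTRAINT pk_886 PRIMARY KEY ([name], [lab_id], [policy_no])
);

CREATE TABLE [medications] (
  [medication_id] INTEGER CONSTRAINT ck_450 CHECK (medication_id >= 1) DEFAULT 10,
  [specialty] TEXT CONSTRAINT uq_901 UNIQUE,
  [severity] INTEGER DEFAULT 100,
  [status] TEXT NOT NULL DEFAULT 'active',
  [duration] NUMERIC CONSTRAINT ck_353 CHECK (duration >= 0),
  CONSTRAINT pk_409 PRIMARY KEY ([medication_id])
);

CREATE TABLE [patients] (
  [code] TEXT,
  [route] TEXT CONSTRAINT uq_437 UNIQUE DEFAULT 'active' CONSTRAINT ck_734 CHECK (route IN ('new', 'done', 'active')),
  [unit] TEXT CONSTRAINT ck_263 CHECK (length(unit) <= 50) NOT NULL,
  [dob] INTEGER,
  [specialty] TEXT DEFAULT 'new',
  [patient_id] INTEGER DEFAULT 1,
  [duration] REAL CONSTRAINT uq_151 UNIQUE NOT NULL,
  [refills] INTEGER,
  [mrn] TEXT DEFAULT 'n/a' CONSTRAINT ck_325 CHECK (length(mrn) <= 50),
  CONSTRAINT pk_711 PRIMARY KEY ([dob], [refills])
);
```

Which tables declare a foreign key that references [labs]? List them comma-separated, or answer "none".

none

No REFERENCES clause anywhere in the schema names labs.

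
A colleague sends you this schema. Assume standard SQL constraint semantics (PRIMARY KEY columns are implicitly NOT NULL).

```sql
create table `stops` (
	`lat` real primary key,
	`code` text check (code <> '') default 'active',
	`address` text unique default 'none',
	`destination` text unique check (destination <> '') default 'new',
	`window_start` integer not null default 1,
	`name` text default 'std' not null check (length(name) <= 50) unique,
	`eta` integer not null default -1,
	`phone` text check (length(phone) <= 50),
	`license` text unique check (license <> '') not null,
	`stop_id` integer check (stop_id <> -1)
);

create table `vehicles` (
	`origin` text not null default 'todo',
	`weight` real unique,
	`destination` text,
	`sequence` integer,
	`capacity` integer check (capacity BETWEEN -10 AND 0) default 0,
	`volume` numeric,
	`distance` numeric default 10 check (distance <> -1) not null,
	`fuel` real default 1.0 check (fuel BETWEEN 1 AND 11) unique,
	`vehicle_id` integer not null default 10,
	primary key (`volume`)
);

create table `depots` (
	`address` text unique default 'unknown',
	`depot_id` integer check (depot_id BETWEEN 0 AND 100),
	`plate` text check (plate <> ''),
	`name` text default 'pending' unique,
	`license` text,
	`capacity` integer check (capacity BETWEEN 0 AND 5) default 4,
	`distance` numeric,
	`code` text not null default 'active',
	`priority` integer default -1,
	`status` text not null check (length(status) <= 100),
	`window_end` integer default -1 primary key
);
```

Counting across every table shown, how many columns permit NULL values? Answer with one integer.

stops: 5 nullable (code, address, destination, phone, stop_id — PK (lat) and explicit NOT NULL columns excluded).
vehicles: 5 nullable (weight, destination, sequence, capacity, fuel — PK (volume) and explicit NOT NULL columns excluded).
depots: 8 nullable (address, depot_id, plate, name, license, capacity, distance, priority — PK (window_end) and explicit NOT NULL columns excluded).
Total: 5 + 5 + 8 = 18.

18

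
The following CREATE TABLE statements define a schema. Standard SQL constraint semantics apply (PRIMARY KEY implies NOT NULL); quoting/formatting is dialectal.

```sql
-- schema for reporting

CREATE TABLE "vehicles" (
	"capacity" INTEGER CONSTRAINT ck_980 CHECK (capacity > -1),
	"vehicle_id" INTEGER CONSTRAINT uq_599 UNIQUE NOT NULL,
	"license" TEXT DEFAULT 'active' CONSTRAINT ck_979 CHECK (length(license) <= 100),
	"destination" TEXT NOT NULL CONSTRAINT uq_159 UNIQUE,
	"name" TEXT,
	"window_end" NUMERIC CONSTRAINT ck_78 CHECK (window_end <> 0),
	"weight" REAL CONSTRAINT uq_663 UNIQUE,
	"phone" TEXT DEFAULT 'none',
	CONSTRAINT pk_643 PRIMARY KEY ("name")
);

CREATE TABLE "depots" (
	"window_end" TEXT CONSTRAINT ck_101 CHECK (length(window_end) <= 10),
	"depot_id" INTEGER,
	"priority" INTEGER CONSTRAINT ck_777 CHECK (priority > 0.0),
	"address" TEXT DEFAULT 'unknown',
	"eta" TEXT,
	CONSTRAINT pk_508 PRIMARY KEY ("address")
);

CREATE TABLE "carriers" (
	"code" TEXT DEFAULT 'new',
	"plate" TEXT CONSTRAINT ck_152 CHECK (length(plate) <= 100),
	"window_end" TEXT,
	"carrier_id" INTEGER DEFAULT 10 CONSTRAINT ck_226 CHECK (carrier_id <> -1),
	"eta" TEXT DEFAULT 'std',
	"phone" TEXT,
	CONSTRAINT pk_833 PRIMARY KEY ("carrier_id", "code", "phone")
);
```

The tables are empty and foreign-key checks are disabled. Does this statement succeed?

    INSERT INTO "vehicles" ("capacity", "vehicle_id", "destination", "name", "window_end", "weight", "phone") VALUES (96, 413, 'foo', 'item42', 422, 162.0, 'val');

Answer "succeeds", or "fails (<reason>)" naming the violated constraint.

succeeds

NOT NULL columns: destination is supplied; name is supplied; vehicle_id is supplied.
CHECK constraints: 96 satisfies (capacity > -1); 422 satisfies (window_end <> 0).
No constraint is violated.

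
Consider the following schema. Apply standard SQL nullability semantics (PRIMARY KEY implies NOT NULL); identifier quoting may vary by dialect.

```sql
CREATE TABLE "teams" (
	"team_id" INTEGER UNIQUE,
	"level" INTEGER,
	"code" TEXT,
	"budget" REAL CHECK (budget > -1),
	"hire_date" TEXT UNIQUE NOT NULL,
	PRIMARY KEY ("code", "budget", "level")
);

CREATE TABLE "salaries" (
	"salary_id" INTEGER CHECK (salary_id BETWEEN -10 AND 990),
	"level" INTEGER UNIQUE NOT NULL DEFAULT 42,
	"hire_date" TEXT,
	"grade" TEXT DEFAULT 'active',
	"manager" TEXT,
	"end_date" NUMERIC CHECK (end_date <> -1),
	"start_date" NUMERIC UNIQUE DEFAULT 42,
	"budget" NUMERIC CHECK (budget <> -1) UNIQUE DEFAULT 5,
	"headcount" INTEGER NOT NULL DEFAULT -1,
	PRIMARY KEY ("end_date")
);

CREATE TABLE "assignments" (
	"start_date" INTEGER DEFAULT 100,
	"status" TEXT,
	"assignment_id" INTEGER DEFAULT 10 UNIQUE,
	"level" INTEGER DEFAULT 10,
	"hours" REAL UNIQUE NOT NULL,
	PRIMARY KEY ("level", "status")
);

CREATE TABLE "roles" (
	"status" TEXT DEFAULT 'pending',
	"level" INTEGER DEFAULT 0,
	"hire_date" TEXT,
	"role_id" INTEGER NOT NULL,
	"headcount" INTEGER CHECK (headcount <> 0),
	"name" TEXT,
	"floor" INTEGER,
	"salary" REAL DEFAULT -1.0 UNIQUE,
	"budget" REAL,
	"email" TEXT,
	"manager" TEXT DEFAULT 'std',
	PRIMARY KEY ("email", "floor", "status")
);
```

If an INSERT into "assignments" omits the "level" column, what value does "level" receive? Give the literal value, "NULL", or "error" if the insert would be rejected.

level has an explicit DEFAULT 10.
When the column is omitted from an INSERT, that default is used.

10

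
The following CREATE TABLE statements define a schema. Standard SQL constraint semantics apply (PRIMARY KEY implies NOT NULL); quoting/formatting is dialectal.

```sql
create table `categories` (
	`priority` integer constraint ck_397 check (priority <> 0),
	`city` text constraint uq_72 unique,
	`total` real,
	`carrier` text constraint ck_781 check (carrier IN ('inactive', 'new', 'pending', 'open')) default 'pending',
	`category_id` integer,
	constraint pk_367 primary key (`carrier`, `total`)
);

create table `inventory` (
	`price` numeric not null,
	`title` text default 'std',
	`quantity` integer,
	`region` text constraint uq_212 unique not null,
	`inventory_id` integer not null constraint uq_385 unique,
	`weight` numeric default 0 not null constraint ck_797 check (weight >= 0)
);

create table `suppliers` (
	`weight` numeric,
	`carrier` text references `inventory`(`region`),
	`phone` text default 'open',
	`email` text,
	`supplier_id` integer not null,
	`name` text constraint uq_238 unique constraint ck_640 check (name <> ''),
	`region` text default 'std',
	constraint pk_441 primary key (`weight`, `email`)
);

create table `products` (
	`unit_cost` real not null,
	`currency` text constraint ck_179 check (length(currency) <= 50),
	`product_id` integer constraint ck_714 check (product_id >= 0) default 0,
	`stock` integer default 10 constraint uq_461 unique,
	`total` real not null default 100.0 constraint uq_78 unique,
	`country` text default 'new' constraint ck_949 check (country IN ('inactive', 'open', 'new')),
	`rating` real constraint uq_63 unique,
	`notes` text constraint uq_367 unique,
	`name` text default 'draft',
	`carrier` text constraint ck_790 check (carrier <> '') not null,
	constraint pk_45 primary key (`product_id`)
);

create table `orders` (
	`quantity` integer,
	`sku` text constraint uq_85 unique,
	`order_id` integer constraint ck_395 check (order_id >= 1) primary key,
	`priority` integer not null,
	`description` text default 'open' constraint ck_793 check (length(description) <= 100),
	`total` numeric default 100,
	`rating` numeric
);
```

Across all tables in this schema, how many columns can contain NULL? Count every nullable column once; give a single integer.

20

categories: 3 nullable (priority, city, category_id — PK (carrier, total) and explicit NOT NULL columns excluded).
inventory: 2 nullable (title, quantity — PK none and explicit NOT NULL columns excluded).
suppliers: 4 nullable (carrier, phone, name, region — PK (weight, email) and explicit NOT NULL columns excluded).
products: 6 nullable (currency, stock, country, rating, notes, name — PK (product_id) and explicit NOT NULL columns excluded).
orders: 5 nullable (quantity, sku, description, total, rating — PK (order_id) and explicit NOT NULL columns excluded).
Total: 3 + 2 + 4 + 6 + 5 = 20.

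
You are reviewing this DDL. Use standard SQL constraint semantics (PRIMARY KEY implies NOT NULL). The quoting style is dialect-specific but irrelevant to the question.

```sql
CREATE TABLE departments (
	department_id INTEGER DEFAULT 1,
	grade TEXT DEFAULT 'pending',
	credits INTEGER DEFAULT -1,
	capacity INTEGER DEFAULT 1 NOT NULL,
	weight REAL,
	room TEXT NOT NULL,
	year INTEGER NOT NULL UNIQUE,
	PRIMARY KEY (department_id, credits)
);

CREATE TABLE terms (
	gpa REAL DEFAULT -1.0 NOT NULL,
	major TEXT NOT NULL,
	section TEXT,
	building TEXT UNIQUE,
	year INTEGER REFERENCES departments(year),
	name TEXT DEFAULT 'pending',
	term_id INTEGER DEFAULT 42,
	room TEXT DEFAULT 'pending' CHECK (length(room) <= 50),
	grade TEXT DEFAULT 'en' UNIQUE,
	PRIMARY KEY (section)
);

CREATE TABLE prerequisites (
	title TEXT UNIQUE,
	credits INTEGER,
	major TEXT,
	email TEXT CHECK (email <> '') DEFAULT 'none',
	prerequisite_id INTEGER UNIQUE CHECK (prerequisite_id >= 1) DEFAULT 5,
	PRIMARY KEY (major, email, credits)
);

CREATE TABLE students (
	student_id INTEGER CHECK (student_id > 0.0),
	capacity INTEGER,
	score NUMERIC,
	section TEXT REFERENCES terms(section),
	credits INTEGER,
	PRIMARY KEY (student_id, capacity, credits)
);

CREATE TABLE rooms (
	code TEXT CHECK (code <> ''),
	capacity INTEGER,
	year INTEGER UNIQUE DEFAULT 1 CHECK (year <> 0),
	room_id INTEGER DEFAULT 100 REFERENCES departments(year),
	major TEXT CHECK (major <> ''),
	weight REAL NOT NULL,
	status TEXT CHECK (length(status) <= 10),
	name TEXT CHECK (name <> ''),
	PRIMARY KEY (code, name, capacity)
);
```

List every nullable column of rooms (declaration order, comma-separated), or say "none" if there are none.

year, room_id, major, status

- code: part of the PRIMARY KEY, which implies NOT NULL → not nullable.
- capacity: part of the PRIMARY KEY, which implies NOT NULL → not nullable.
- year: CHECK does not forbid NULL (a CHECK constraint passes when its expression is NULL) → nullable.
- room_id: a foreign key column may be NULL unless separately constrained → nullable.
- major: CHECK does not forbid NULL (a CHECK constraint passes when its expression is NULL) → nullable.
- weight: declared NOT NULL → not nullable.
- status: CHECK does not forbid NULL (a CHECK constraint passes when its expression is NULL) → nullable.
- name: part of the PRIMARY KEY, which implies NOT NULL → not nullable.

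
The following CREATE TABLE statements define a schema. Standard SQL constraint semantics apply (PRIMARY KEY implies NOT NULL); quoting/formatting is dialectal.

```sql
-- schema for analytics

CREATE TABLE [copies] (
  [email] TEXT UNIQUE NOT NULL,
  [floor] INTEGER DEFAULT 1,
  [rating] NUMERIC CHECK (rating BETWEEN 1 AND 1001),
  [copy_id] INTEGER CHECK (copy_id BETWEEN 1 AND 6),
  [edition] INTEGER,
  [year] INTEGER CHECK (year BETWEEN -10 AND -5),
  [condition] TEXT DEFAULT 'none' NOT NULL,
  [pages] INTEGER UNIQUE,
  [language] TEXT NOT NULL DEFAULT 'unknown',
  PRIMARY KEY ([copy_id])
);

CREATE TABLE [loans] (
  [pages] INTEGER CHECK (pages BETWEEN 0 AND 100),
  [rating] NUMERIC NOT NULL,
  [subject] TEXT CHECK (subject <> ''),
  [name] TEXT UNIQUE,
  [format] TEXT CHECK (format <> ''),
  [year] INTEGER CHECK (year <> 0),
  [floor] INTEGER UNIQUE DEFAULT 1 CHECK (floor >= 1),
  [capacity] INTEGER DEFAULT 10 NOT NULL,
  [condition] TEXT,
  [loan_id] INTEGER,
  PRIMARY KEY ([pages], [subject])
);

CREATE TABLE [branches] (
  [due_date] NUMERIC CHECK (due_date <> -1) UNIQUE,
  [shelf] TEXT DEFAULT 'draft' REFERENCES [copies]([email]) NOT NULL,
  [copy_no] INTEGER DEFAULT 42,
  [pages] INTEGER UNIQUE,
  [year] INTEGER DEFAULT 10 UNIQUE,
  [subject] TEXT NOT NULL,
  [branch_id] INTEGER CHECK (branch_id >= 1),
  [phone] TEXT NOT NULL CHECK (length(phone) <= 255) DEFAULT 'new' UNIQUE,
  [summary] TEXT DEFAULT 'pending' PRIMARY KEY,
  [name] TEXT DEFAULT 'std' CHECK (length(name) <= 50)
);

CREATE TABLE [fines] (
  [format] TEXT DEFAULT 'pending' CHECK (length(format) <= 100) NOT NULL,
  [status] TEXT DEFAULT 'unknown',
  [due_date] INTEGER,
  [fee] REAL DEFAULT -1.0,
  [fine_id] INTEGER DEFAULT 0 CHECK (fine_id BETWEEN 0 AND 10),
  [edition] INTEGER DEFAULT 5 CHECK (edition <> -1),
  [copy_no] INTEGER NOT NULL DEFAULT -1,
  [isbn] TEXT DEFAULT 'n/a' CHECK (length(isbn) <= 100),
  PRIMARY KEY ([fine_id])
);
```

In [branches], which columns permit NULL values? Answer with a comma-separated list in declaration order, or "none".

- due_date: CHECK does not forbid NULL (a CHECK constraint passes when its expression is NULL) → nullable.
- shelf: declared NOT NULL → not nullable.
- copy_no: DEFAULT only fills an omitted column; an explicit NULL is still allowed → nullable.
- pages: UNIQUE does not imply NOT NULL → nullable.
- year: UNIQUE does not imply NOT NULL → nullable.
- subject: declared NOT NULL → not nullable.
- branch_id: CHECK does not forbid NULL (a CHECK constraint passes when its expression is NULL) → nullable.
- phone: declared NOT NULL → not nullable.
- summary: part of the PRIMARY KEY, which implies NOT NULL → not nullable.
- name: CHECK does not forbid NULL (a CHECK constraint passes when its expression is NULL) → nullable.

due_date, copy_no, pages, year, branch_id, name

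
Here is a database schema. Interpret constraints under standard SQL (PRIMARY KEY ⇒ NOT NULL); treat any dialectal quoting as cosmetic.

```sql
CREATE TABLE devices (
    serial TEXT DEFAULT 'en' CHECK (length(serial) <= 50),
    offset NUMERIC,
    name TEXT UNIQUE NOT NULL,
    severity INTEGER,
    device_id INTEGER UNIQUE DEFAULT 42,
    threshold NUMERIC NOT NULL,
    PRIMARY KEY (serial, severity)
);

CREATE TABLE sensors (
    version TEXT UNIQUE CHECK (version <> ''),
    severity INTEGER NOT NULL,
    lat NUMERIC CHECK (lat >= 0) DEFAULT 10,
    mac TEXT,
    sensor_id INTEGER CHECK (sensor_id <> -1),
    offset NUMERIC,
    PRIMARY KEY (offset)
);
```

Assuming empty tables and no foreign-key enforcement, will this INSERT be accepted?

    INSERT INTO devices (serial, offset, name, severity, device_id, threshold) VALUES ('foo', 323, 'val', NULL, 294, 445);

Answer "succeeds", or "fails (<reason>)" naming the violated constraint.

severity is explicitly set to NULL, but severity is part of the PRIMARY KEY (implied NOT NULL).

fails (NOT NULL on severity)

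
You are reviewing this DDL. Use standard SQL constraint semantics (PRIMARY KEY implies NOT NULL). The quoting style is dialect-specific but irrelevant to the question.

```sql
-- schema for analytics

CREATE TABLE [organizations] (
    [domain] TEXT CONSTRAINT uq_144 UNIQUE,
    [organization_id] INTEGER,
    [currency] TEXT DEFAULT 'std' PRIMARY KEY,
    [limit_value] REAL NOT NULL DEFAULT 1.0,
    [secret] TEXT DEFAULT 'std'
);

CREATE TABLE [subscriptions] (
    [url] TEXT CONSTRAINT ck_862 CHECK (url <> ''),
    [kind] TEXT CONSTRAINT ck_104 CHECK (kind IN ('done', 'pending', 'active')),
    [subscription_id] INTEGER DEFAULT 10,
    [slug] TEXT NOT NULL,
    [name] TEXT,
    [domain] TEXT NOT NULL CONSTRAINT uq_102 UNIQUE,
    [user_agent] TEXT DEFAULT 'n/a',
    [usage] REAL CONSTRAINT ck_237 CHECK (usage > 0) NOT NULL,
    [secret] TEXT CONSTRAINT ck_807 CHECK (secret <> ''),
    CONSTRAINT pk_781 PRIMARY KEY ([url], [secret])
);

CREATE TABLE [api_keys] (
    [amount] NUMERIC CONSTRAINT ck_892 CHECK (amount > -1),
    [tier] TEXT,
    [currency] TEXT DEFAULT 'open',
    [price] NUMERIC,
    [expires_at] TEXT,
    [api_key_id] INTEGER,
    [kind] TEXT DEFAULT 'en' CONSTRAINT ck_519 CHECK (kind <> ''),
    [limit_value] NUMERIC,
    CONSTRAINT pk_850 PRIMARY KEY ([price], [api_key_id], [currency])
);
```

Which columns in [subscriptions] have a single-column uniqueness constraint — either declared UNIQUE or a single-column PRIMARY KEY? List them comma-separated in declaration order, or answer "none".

domain

- url: part of a composite PRIMARY KEY — only the tuple is unique, not this column on its own.
- kind: no UNIQUE or single-column PK constraint.
- subscription_id: no UNIQUE or single-column PK constraint.
- slug: no UNIQUE or single-column PK constraint.
- name: no UNIQUE or single-column PK constraint.
- domain: declared UNIQUE → unique.
- user_agent: no UNIQUE or single-column PK constraint.
- usage: no UNIQUE or single-column PK constraint.
- secret: part of a composite PRIMARY KEY — only the tuple is unique, not this column on its own.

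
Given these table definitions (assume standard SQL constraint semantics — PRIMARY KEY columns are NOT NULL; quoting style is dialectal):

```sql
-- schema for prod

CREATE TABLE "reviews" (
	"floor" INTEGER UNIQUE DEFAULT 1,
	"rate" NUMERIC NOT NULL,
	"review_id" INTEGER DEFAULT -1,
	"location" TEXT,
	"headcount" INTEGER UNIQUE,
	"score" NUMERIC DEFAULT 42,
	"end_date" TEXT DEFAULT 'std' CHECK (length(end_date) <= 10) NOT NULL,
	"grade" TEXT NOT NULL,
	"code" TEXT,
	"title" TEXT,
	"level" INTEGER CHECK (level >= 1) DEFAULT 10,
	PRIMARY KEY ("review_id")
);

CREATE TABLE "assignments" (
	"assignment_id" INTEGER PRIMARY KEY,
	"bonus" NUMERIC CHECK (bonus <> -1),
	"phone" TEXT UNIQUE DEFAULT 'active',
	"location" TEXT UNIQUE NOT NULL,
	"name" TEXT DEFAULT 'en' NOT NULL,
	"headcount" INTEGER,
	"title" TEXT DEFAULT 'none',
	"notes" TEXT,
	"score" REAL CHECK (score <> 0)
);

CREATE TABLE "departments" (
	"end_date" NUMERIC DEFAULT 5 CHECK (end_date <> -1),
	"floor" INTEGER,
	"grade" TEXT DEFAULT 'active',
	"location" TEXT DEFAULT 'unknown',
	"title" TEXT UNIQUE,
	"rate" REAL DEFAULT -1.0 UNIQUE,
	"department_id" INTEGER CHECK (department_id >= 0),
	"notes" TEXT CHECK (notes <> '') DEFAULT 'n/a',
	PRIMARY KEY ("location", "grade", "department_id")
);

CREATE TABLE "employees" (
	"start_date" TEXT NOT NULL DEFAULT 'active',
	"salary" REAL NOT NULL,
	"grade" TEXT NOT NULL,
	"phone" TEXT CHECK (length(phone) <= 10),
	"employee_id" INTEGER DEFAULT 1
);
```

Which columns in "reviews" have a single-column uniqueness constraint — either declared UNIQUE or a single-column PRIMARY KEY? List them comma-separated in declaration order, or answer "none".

- floor: declared UNIQUE → unique.
- rate: no UNIQUE or single-column PK constraint.
- review_id: single-column PRIMARY KEY → unique.
- location: no UNIQUE or single-column PK constraint.
- headcount: declared UNIQUE → unique.
- score: no UNIQUE or single-column PK constraint.
- end_date: no UNIQUE or single-column PK constraint.
- grade: no UNIQUE or single-column PK constraint.
- code: no UNIQUE or single-column PK constraint.
- title: no UNIQUE or single-column PK constraint.
- level: no UNIQUE or single-column PK constraint.

floor, review_id, headcount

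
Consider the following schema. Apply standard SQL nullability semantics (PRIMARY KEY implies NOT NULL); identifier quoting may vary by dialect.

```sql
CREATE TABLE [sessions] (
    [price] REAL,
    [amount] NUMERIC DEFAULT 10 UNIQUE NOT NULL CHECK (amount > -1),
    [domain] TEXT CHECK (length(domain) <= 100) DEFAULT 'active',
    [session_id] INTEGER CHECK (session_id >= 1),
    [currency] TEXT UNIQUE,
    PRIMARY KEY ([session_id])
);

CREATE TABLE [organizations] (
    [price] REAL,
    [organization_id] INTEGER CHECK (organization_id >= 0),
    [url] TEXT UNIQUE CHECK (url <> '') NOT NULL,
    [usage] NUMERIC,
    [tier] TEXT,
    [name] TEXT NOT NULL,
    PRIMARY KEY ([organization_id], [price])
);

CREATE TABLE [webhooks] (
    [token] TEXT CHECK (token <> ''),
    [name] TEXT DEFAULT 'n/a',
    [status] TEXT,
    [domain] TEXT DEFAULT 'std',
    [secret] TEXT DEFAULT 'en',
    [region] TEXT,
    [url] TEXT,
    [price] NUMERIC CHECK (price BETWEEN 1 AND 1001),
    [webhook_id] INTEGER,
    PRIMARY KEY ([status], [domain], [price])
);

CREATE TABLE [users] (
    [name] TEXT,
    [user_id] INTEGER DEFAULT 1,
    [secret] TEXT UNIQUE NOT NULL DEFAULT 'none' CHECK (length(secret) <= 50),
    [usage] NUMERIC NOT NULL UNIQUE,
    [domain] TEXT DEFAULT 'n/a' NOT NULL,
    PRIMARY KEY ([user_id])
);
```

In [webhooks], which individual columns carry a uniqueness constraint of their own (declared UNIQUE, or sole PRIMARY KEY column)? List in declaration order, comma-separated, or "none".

- token: no UNIQUE or single-column PK constraint.
- name: no UNIQUE or single-column PK constraint.
- status: part of a composite PRIMARY KEY — only the tuple is unique, not this column on its own.
- domain: part of a composite PRIMARY KEY — only the tuple is unique, not this column on its own.
- secret: no UNIQUE or single-column PK constraint.
- region: no UNIQUE or single-column PK constraint.
- url: no UNIQUE or single-column PK constraint.
- price: part of a composite PRIMARY KEY — only the tuple is unique, not this column on its own.
- webhook_id: no UNIQUE or single-column PK constraint.

none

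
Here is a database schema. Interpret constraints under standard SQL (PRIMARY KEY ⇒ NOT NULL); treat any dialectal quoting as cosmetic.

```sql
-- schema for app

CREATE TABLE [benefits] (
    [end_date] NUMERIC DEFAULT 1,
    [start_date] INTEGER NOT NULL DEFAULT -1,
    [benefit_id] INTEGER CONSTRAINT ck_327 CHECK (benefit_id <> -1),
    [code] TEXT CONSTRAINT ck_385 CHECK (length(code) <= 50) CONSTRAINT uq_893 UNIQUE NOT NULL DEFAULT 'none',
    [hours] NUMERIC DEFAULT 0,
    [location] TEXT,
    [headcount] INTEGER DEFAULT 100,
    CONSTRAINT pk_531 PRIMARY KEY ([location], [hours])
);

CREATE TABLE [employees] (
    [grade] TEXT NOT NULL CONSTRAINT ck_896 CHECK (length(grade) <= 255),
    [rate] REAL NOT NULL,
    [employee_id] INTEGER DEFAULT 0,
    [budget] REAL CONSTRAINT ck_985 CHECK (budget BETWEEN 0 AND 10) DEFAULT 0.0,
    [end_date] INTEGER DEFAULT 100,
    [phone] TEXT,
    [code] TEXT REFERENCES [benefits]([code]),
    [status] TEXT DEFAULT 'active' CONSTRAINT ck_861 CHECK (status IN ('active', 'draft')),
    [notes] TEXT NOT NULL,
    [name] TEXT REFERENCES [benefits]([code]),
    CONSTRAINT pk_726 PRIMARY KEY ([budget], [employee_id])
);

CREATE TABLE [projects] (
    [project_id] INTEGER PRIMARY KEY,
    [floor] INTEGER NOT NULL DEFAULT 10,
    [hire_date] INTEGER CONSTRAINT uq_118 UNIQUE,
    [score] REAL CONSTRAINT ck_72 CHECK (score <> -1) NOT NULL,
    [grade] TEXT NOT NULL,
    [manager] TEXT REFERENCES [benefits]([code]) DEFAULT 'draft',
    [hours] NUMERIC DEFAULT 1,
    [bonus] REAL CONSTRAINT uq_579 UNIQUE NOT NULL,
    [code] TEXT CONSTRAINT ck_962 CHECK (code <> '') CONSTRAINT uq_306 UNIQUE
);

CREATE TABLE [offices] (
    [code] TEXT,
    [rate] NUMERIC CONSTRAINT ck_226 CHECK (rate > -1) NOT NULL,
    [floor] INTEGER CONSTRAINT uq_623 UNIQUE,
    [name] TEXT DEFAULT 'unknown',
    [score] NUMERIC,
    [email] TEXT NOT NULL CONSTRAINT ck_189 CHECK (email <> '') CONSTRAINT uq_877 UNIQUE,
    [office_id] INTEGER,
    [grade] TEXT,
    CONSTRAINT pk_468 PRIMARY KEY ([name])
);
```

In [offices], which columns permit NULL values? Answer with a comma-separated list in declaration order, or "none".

code, floor, score, office_id, grade

- code: no NOT NULL constraint applies → nullable.
- rate: declared NOT NULL → not nullable.
- floor: UNIQUE does not imply NOT NULL → nullable.
- name: part of the PRIMARY KEY, which implies NOT NULL → not nullable.
- score: no NOT NULL constraint applies → nullable.
- email: declared NOT NULL → not nullable.
- office_id: no NOT NULL constraint applies → nullable.
- grade: no NOT NULL constraint applies → nullable.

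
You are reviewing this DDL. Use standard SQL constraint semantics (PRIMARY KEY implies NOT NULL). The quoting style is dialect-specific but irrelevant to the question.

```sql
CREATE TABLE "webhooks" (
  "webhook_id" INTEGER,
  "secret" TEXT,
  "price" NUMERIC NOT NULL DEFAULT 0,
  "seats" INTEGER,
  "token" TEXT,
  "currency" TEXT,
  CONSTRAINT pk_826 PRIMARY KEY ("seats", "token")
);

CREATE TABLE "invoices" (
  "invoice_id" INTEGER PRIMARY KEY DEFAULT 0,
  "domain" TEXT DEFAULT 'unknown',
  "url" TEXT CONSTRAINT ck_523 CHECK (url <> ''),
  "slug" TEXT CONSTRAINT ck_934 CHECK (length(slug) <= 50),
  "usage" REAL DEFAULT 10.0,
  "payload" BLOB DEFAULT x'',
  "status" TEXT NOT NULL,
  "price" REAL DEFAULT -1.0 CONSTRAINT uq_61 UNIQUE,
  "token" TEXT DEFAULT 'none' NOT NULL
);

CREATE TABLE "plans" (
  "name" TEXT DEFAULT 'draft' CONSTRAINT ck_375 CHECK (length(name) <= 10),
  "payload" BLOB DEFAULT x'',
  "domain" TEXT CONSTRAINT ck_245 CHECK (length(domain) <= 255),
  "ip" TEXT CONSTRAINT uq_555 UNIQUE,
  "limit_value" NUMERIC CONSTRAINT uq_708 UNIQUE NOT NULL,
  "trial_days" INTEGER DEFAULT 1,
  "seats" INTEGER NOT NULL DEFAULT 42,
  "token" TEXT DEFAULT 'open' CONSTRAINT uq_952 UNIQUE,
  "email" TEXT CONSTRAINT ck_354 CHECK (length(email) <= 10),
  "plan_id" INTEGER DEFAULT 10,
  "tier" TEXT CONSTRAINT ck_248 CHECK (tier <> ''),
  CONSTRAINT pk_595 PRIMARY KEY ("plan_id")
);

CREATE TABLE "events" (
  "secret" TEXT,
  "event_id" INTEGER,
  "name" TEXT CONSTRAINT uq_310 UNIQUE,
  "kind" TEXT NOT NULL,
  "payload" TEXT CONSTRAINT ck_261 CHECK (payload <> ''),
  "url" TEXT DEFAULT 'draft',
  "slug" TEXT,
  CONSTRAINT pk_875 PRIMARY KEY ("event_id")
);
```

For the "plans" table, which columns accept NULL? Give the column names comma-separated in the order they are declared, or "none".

name, payload, domain, ip, trial_days, token, email, tier

- name: CHECK does not forbid NULL (a CHECK constraint passes when its expression is NULL) → nullable.
- payload: DEFAULT only fills an omitted column; an explicit NULL is still allowed → nullable.
- domain: CHECK does not forbid NULL (a CHECK constraint passes when its expression is NULL) → nullable.
- ip: UNIQUE does not imply NOT NULL → nullable.
- limit_value: declared NOT NULL → not nullable.
- trial_days: DEFAULT only fills an omitted column; an explicit NULL is still allowed → nullable.
- seats: declared NOT NULL → not nullable.
- token: UNIQUE does not imply NOT NULL → nullable.
- email: CHECK does not forbid NULL (a CHECK constraint passes when its expression is NULL) → nullable.
- plan_id: part of the PRIMARY KEY, which implies NOT NULL → not nullable.
- tier: CHECK does not forbid NULL (a CHECK constraint passes when its expression is NULL) → nullable.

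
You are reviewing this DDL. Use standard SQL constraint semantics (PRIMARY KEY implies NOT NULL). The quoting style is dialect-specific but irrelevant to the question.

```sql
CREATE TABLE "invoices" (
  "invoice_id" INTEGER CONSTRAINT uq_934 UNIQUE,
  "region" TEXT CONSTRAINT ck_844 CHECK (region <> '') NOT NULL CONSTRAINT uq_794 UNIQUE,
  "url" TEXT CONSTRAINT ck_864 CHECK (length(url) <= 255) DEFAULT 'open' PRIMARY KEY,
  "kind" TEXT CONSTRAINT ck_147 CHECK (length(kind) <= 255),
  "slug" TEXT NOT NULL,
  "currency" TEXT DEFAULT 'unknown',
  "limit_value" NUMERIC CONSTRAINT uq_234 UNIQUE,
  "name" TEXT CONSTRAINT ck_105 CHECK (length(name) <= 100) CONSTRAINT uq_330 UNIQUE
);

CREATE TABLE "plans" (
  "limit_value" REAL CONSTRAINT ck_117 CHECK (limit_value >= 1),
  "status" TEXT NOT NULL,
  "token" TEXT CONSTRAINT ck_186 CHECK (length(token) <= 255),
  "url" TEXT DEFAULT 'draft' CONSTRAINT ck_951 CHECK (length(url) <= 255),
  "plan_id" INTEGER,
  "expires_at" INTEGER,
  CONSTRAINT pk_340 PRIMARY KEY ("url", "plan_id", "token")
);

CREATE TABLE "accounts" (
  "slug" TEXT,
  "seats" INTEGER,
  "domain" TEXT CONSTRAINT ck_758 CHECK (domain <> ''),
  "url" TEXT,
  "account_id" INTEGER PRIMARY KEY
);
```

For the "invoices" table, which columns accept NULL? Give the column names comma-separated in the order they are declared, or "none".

invoice_id, kind, currency, limit_value, name

- invoice_id: UNIQUE does not imply NOT NULL → nullable.
- region: declared NOT NULL → not nullable.
- url: part of the PRIMARY KEY, which implies NOT NULL → not nullable.
- kind: CHECK does not forbid NULL (a CHECK constraint passes when its expression is NULL) → nullable.
- slug: declared NOT NULL → not nullable.
- currency: DEFAULT only fills an omitted column; an explicit NULL is still allowed → nullable.
- limit_value: UNIQUE does not imply NOT NULL → nullable.
- name: CHECK does not forbid NULL (a CHECK constraint passes when its expression is NULL) → nullable.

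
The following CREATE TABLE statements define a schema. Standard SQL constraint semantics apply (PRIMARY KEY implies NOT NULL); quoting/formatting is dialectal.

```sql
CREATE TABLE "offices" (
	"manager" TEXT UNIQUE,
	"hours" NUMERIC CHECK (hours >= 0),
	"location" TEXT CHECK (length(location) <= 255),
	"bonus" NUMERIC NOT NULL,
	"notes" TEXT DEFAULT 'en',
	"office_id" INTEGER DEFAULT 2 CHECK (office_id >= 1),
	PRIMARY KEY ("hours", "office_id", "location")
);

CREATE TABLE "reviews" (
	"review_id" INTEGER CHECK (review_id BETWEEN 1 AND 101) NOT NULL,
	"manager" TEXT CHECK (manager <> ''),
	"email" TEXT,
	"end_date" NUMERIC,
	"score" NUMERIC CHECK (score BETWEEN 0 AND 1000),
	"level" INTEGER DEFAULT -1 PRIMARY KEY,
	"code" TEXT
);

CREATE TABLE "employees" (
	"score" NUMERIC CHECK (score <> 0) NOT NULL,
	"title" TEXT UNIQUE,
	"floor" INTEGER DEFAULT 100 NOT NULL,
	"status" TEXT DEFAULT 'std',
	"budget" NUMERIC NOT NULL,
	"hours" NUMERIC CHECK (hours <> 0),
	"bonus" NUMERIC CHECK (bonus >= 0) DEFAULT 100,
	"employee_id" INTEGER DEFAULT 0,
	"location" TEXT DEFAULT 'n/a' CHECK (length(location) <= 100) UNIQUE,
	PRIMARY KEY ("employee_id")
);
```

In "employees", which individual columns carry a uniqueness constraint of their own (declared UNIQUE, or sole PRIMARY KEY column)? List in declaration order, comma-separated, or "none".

title, employee_id, location

- score: no UNIQUE or single-column PK constraint.
- title: declared UNIQUE → unique.
- floor: no UNIQUE or single-column PK constraint.
- status: no UNIQUE or single-column PK constraint.
- budget: no UNIQUE or single-column PK constraint.
- hours: no UNIQUE or single-column PK constraint.
- bonus: no UNIQUE or single-column PK constraint.
- employee_id: single-column PRIMARY KEY → unique.
- location: declared UNIQUE → unique.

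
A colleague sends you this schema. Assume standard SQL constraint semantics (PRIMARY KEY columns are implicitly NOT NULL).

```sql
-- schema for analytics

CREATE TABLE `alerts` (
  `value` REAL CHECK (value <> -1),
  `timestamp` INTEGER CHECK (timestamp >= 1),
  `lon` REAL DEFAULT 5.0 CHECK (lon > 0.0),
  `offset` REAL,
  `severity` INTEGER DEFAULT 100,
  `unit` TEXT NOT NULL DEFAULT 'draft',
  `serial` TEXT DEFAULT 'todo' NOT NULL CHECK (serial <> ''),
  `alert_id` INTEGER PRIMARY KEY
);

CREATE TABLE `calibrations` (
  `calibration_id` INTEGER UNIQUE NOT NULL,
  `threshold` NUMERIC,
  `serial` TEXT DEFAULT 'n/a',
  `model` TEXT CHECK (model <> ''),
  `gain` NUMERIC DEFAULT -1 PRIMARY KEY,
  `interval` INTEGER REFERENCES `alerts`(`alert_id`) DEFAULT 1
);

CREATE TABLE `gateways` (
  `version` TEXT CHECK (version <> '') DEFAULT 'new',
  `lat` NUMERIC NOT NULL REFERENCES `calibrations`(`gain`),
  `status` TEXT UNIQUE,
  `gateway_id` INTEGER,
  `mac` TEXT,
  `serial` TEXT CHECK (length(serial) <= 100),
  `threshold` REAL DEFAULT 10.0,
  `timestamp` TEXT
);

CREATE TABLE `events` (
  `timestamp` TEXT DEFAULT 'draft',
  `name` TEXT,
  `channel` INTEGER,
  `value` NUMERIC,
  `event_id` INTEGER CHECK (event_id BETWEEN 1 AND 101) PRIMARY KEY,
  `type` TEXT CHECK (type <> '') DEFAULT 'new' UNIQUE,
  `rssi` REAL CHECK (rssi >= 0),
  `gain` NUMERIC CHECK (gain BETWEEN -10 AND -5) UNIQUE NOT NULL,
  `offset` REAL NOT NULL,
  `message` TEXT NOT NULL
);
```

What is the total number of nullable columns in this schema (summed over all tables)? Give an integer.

22

alerts: 5 nullable (value, timestamp, lon, offset, severity — PK (alert_id) and explicit NOT NULL columns excluded).
calibrations: 4 nullable (threshold, serial, model, interval — PK (gain) and explicit NOT NULL columns excluded).
gateways: 7 nullable (version, status, gateway_id, mac, serial, threshold, timestamp — PK none and explicit NOT NULL columns excluded).
events: 6 nullable (timestamp, name, channel, value, type, rssi — PK (event_id) and explicit NOT NULL columns excluded).
Total: 5 + 4 + 7 + 6 = 22.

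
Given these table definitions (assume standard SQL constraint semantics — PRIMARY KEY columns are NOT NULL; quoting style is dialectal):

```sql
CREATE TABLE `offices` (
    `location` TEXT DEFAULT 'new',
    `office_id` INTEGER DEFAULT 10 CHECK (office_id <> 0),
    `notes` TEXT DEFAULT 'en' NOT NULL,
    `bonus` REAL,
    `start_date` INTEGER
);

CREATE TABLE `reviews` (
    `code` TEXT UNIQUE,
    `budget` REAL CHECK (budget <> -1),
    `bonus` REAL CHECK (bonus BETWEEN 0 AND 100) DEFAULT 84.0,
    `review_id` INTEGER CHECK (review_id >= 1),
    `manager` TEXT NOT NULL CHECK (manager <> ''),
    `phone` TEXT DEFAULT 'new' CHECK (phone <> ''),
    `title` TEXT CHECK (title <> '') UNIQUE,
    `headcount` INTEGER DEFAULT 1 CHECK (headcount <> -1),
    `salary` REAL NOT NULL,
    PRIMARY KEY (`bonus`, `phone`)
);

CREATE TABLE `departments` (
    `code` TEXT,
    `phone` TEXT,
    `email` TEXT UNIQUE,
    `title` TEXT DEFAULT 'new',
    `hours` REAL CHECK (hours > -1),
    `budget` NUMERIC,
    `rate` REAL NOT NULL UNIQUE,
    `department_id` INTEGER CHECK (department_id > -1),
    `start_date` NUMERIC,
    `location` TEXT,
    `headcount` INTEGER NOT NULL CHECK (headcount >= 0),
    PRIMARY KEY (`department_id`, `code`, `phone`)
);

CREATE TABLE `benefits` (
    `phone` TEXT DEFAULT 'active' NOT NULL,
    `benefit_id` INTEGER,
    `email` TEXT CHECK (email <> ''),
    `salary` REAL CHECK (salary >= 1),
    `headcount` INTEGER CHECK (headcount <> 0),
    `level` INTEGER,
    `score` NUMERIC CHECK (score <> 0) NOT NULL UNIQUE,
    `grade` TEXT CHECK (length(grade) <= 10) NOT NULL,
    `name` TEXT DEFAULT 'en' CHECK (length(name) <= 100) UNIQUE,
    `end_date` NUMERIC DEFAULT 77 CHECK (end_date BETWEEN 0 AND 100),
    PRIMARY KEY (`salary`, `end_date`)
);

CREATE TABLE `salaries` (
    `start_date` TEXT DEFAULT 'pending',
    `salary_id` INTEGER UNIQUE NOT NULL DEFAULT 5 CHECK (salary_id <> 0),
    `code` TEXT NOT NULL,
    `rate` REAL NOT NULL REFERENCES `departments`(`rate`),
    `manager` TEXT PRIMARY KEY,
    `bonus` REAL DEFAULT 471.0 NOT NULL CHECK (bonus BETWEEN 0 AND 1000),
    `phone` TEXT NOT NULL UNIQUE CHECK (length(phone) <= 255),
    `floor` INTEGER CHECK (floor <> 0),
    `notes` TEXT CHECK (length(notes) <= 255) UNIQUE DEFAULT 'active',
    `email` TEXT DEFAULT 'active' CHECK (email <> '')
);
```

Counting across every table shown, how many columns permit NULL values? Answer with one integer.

24

offices: 4 nullable (location, office_id, bonus, start_date — PK none and explicit NOT NULL columns excluded).
reviews: 5 nullable (code, budget, review_id, title, headcount — PK (bonus, phone) and explicit NOT NULL columns excluded).
departments: 6 nullable (email, title, hours, budget, start_date, location — PK (department_id, code, phone) and explicit NOT NULL columns excluded).
benefits: 5 nullable (benefit_id, email, headcount, level, name — PK (salary, end_date) and explicit NOT NULL columns excluded).
salaries: 4 nullable (start_date, floor, notes, email — PK (manager) and explicit NOT NULL columns excluded).
Total: 4 + 5 + 6 + 5 + 4 = 24.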